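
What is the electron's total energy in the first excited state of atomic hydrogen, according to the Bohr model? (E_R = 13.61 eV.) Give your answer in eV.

-3.402 eV

E_n = −E_R·Z²/n² = −13.61 × 1²/2² = -3.402 eV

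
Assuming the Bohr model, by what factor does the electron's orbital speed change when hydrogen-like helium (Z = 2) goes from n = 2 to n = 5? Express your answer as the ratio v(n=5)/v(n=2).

2/5

v ∝ Z^1 · n^-1; with Z fixed, v ∝ n^-1.
v(n=5)/v(n=2) = (5/2)^-1 = 2/5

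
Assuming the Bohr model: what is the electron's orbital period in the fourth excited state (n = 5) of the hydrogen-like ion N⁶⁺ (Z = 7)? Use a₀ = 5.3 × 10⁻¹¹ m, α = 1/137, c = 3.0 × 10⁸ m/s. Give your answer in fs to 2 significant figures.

r = n²a₀/Z = 5²·5.3 × 10⁻¹¹/7 = 1.9 × 10⁻¹⁰ m
v = Zαc/n = 7·0.0073·3.0 × 10⁸/5 = 3.1 × 10⁶ m/s
T = 2πr/v = 3.9 × 10⁻¹⁶ s = 0.39 fs

0.39 fs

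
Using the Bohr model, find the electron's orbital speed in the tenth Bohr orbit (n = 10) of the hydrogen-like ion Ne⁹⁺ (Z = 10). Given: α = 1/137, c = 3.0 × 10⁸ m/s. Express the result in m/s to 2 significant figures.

2.2 × 10⁶ m/s

v_n = Zαc/n = 10 × 0.0073 × 3.0 × 10⁸ / 10
    = 2.2 × 10⁶ m/s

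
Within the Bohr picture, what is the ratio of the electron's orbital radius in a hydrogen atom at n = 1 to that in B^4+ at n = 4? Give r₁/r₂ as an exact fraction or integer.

5/16

r ∝ Z^-1 · n^2
r₁/r₂ = (1/5)^-1 · (1/4)^2 = 5/16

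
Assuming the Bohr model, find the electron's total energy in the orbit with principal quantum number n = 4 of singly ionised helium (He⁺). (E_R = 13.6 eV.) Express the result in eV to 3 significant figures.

-3.40 eV

E_n = −E_R·Z²/n² = −13.6 × 2²/4² = -3.40 eV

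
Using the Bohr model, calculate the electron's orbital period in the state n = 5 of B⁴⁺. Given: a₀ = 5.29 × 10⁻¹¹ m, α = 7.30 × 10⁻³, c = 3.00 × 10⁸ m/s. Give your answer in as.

759 as

r = n²a₀/Z = 5²·5.29 × 10⁻¹¹/5 = 2.64 × 10⁻¹⁰ m
v = Zαc/n = 5·0.00730·3.00 × 10⁸/5 = 2.19 × 10⁶ m/s
T = 2πr/v = 7.59 × 10⁻¹⁶ s = 759 as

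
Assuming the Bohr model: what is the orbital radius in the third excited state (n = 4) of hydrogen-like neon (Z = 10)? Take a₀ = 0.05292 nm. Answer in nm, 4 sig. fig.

r_n = n²a₀/Z = 4² × 0.05292 / 10
    = 16 × 0.05292 / 10 = 0.08467 nm

0.08467 nm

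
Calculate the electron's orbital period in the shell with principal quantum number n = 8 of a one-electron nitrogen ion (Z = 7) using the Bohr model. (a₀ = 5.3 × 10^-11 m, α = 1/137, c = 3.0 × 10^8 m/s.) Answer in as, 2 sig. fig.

r = n²a₀/Z = 8²·5.3 × 10^-11/7 = 4.8 × 10^-10 m
v = Zαc/n = 7·0.0073·3.0 × 10^8/8 = 1.9 × 10^6 m/s
T = 2πr/v = 1.6 × 10^-15 s = 1600 as

1600 as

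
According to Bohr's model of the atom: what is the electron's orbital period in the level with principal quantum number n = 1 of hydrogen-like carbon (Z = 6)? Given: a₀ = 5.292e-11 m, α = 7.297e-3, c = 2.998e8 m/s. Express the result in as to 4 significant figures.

r = n²a₀/Z = 1²·5.292e-11/6 = 8.820e-12 m
v = Zαc/n = 6·0.007297·2.998e8/1 = 1.313e7 m/s
T = 2πr/v = 4.222e-18 s = 4.222 as

4.222 as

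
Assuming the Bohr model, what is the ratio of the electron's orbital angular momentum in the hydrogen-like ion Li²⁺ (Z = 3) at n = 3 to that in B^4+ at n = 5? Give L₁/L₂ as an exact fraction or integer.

3/5

L = nℏ is independent of Z.
L₁/L₂ = n₁/n₂ = 3/5 = 3/5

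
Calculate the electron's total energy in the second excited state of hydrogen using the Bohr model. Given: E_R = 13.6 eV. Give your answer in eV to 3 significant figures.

E_n = −E_R·Z²/n² = −13.6 × 1²/3² = -1.51 eV

-1.51 eV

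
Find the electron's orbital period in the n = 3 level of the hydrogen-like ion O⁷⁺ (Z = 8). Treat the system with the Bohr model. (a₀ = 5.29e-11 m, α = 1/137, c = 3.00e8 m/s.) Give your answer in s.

r = n²a₀/Z = 3²·5.29e-11/8 = 5.95e-11 m
v = Zαc/n = 8·0.00730·3.00e8/3 = 5.84e6 m/s
T = 2πr/v = 6.40e-17 s

6.40e-17 s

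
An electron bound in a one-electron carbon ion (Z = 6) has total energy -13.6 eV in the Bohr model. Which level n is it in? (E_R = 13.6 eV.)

E_n = −E_R Z²/n² ⇒ n² = E_R Z²/(−E_n) = 13.6 × 6² / 13.6 ≈ 36.00
n = 6

6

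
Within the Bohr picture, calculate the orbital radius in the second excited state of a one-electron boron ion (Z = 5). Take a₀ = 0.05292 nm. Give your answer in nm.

0.09526 nm

r_n = n²a₀/Z = 3² × 0.05292 / 5
    = 9 × 0.05292 / 5 = 0.09526 nm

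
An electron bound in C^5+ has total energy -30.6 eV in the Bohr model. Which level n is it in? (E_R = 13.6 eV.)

E_n = −E_R Z²/n² ⇒ n² = E_R Z²/(−E_n) = 13.6 × 6² / 30.6 ≈ 16.00
n = 4

4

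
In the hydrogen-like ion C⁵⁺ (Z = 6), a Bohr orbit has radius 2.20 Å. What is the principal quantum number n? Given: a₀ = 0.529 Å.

r_n = n²a₀/Z ⇒ n² = rZ/a₀ = 2.20 × 6 / 0.529 ≈ 24.95
n = 5

5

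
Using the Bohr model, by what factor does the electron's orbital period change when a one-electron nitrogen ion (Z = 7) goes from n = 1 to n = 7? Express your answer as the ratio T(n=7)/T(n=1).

343

T ∝ Z^-2 · n^3; with Z fixed, T ∝ n^3.
T(n=7)/T(n=1) = (7/1)^3 = 343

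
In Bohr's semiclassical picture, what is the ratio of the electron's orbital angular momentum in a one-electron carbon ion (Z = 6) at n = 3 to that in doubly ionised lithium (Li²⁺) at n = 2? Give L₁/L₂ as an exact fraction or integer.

L = nℏ is independent of Z.
L₁/L₂ = n₁/n₂ = 3/2 = 3/2

3/2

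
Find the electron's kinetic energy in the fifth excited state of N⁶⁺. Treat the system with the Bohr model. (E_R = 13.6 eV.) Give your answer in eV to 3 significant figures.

For a Coulomb orbit the virial theorem gives K = −E_n.
E_n = −E_R·Z²/n², so K = E_R·Z²/n² = 13.6 × 7²/6² = 18.5 eV

18.5 eV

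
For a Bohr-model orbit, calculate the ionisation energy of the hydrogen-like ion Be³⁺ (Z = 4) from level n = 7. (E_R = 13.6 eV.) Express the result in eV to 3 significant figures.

E_n = −E_R·Z²/n² = −13.6 × 4²/7² eV = -4.44 eV
Ionisation energy = −E_n = 4.44 eV

4.44 eV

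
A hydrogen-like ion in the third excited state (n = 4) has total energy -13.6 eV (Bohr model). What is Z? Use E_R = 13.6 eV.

4

E_n = −E_R Z²/n² ⇒ Z² = −E_n n²/E_R = 13.6 × 4² / 13.6 ≈ 16.00
Z = 4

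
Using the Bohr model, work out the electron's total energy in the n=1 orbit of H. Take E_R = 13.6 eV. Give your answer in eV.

-13.6 eV

E_n = −E_R·Z²/n² = −13.6 × 1²/1² = -13.6 eV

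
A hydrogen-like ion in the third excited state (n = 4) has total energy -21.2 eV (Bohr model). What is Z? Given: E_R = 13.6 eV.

E_n = −E_R Z²/n² ⇒ Z² = −E_n n²/E_R = 21.2 × 4² / 13.6 ≈ 24.94
Z = 5

5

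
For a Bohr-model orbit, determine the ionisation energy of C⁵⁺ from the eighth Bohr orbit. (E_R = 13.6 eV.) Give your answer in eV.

E_n = −E_R·Z²/n² = −13.6 × 6²/8² eV = -7.65 eV
Ionisation energy = −E_n = 7.65 eV

7.65 eV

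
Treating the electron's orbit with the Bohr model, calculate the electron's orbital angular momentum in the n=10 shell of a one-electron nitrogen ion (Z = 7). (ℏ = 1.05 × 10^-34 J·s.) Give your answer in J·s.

L_n = nℏ = 10 × 1.05 × 10^-34 = 1.05 × 10^-33 J·s

1.05 × 10^-33 J·s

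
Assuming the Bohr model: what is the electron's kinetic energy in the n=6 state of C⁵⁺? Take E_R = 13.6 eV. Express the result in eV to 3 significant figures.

For a Coulomb orbit the virial theorem gives K = −E_n.
E_n = −E_R·Z²/n², so K = E_R·Z²/n² = 13.6 × 6²/6² = 13.6 eV

13.6 eV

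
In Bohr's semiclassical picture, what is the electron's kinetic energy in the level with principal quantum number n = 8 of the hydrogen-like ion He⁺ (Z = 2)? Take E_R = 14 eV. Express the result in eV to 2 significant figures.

0.88 eV

For a Coulomb orbit the virial theorem gives K = −E_n.
E_n = −E_R·Z²/n², so K = E_R·Z²/n² = 14 × 2²/8² = 0.88 eV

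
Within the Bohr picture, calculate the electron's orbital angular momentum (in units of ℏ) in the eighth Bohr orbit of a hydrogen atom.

L_n = nℏ, so L/ℏ = n = 8.

8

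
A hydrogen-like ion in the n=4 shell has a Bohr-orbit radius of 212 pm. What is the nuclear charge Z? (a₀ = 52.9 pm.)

r_n = n²a₀/Z ⇒ Z = n²a₀/r = 4² × 52.9 / 212 ≈ 3.99
Z = 4

4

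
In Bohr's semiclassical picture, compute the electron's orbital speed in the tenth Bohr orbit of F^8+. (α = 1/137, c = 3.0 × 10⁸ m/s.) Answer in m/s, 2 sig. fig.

v_n = Zαc/n = 9 × 0.0073 × 3.0 × 10⁸ / 10
    = 2.0 × 10⁶ m/s

2.0 × 10⁶ m/s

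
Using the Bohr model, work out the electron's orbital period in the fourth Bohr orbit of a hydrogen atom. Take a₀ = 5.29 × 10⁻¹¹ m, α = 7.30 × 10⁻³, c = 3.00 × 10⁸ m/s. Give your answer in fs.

r = n²a₀/Z = 4²·5.29 × 10⁻¹¹/1 = 8.46 × 10⁻¹⁰ m
v = Zαc/n = 1·0.00730·3.00 × 10⁸/4 = 5.47 × 10⁵ m/s
T = 2πr/v = 9.71 × 10⁻¹⁵ s = 9.71 fs

9.71 fs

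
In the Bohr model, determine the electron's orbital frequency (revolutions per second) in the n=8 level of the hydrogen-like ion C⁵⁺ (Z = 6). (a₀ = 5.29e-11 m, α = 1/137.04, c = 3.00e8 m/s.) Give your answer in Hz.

r = n²a₀/Z = 5.64e-10 m, v = Zαc/n = 1.64e6 m/s
f = v/(2πr) = 4.63e14 Hz

4.63e14 Hz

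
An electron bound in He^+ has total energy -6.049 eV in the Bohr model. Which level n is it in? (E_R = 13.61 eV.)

E_n = −E_R Z²/n² ⇒ n² = E_R Z²/(−E_n) = 13.61 × 2² / 6.049 ≈ 9.00
n = 3

3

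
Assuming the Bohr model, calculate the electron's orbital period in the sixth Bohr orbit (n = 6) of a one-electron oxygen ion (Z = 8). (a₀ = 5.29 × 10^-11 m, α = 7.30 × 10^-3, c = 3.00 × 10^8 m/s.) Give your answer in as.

r = n²a₀/Z = 6²·5.29 × 10^-11/8 = 2.38 × 10^-10 m
v = Zαc/n = 8·0.00730·3.00 × 10^8/6 = 2.92 × 10^6 m/s
T = 2πr/v = 5.12 × 10^-16 s = 512 as

512 as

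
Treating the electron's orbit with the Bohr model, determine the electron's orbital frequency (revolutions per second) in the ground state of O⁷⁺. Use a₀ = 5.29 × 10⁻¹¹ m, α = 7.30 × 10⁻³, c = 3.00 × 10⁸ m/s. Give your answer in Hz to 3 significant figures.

4.22 × 10¹⁷ Hz

r = n²a₀/Z = 6.61 × 10⁻¹² m, v = Zαc/n = 1.75 × 10⁷ m/s
f = v/(2πr) = 4.22 × 10¹⁷ Hz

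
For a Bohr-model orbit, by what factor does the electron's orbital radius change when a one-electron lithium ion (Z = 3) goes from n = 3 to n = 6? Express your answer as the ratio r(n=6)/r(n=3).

r ∝ Z^-1 · n^2; with Z fixed, r ∝ n^2.
r(n=6)/r(n=3) = (6/3)^2 = 4

4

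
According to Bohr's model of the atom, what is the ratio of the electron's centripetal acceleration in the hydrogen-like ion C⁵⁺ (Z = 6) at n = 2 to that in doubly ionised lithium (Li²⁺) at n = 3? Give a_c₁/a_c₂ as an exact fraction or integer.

a_c ∝ Z^3 · n^-4
a_c₁/a_c₂ = (6/3)^3 · (2/3)^-4 = 81/2

81/2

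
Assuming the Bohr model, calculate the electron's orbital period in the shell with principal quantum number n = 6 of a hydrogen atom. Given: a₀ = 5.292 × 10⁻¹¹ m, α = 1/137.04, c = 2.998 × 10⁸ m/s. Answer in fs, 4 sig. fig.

32.83 fs

r = n²a₀/Z = 6²·5.292 × 10⁻¹¹/1 = 1.905 × 10⁻⁹ m
v = Zαc/n = 1·0.007297·2.998 × 10⁸/6 = 3.646 × 10⁵ m/s
T = 2πr/v = 3.283 × 10⁻¹⁴ s = 32.83 fs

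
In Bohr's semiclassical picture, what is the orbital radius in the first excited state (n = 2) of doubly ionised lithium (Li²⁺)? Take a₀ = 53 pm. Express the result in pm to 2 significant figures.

71 pm

r_n = n²a₀/Z = 2² × 53 / 3
    = 4 × 53 / 3 = 71 pm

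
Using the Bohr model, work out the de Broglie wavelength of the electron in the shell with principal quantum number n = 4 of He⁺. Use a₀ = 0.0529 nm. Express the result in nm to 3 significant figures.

0.665 nm

The Bohr quantisation condition is nλ = 2πr_n.
r_n = n²a₀/Z = 0.423 nm
λ = 2πr_n/n = 2π·0.423/4 = 0.665 nm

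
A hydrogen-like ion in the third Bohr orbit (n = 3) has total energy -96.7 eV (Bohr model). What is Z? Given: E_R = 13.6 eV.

8

E_n = −E_R Z²/n² ⇒ Z² = −E_n n²/E_R = 96.7 × 3² / 13.6 ≈ 63.99
Z = 8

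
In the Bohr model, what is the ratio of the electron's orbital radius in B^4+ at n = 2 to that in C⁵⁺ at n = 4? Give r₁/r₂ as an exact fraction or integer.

3/10

r ∝ Z^-1 · n^2
r₁/r₂ = (5/6)^-1 · (2/4)^2 = 3/10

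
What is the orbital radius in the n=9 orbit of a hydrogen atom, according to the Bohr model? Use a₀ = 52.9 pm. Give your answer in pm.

4280 pm

r_n = n²a₀/Z = 9² × 52.9 / 1
    = 81 × 52.9 / 1 = 4280 pm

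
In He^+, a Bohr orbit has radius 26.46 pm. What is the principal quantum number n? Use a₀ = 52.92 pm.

r_n = n²a₀/Z ⇒ n² = rZ/a₀ = 26.46 × 2 / 52.92 ≈ 1.00
n = 1

1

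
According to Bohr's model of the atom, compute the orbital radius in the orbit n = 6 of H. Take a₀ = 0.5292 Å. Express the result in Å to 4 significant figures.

19.05 Å

r_n = n²a₀/Z = 6² × 0.5292 / 1
    = 36 × 0.5292 / 1 = 19.05 Å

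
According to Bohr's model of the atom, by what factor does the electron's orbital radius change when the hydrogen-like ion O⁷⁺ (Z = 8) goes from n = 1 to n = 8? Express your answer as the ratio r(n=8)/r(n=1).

64

r ∝ Z^-1 · n^2; with Z fixed, r ∝ n^2.
r(n=8)/r(n=1) = (8/1)^2 = 64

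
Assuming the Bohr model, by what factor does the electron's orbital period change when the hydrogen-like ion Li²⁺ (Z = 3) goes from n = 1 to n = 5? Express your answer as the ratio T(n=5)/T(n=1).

T ∝ Z^-2 · n^3; with Z fixed, T ∝ n^3.
T(n=5)/T(n=1) = (5/1)^3 = 125

125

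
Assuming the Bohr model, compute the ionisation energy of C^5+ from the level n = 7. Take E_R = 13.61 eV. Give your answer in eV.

E_n = −E_R·Z²/n² = −13.61 × 6²/7² eV = -9.999 eV
Ionisation energy = −E_n = 9.999 eV

9.999 eV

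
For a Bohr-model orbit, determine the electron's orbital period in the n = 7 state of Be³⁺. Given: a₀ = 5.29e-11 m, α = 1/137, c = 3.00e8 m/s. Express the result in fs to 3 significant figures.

3.25 fs

r = n²a₀/Z = 7²·5.29e-11/4 = 6.48e-10 m
v = Zαc/n = 4·0.00730·3.00e8/7 = 1.25e6 m/s
T = 2πr/v = 3.25e-15 s = 3.25 fs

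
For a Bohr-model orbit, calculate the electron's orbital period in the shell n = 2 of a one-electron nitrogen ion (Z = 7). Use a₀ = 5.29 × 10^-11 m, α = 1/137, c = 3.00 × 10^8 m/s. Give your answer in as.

24.8 as

r = n²a₀/Z = 2²·5.29 × 10^-11/7 = 3.02 × 10^-11 m
v = Zαc/n = 7·0.00730·3.00 × 10^8/2 = 7.66 × 10^6 m/s
T = 2πr/v = 2.48 × 10^-17 s = 24.8 as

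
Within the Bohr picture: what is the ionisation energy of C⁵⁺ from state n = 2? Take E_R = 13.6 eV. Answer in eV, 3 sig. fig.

E_n = −E_R·Z²/n² = −13.6 × 6²/2² eV = -122 eV
Ionisation energy = −E_n = 122 eV

122 eV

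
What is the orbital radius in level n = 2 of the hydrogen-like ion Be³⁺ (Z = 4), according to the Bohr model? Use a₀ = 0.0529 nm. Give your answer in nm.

r_n = n²a₀/Z = 2² × 0.0529 / 4
    = 4 × 0.0529 / 4 = 0.0529 nm

0.0529 nm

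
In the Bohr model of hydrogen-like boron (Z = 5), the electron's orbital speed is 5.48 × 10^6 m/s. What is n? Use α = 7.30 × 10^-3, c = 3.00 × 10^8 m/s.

v_n = Zαc/n ⇒ n = Zαc/v = 5 × 0.00730 × 3.00 × 10^8 / 5.48 × 10^6 ≈ 2.00
n = 2

2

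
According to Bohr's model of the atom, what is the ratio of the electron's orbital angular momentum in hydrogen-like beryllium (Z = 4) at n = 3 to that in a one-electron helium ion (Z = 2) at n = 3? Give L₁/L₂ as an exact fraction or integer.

L = nℏ is independent of Z.
L₁/L₂ = n₁/n₂ = 3/3 = 1

1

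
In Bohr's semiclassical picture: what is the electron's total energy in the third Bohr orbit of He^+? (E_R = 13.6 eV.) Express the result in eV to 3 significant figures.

E_n = −E_R·Z²/n² = −13.6 × 2²/3² = -6.04 eV

-6.04 eV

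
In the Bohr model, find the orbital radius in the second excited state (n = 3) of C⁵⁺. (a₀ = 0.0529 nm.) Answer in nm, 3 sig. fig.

r_n = n²a₀/Z = 3² × 0.0529 / 6
    = 9 × 0.0529 / 6 = 0.0794 nm

0.0794 nm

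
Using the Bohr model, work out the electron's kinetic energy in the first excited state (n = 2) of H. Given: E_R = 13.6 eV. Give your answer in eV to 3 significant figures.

For a Coulomb orbit the virial theorem gives K = −E_n.
E_n = −E_R·Z²/n², so K = E_R·Z²/n² = 13.6 × 1²/2² = 3.40 eV

3.40 eV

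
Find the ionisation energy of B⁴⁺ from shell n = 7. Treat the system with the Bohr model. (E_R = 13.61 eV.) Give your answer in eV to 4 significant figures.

6.944 eV

E_n = −E_R·Z²/n² = −13.61 × 5²/7² eV = -6.944 eV
Ionisation energy = −E_n = 6.944 eV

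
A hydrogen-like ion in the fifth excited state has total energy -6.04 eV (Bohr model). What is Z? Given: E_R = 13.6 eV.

E_n = −E_R Z²/n² ⇒ Z² = −E_n n²/E_R = 6.04 × 6² / 13.6 ≈ 15.99
Z = 4

4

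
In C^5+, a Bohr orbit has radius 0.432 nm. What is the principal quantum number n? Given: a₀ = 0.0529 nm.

7

r_n = n²a₀/Z ⇒ n² = rZ/a₀ = 0.432 × 6 / 0.0529 ≈ 49.00
n = 7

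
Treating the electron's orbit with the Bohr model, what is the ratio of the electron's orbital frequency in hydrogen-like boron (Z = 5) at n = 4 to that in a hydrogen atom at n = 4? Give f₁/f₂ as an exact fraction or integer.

f ∝ Z^2 · n^-3
f₁/f₂ = (5/1)^2 · (4/4)^-3 = 25

25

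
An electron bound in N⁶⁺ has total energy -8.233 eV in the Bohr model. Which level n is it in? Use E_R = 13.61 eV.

9

E_n = −E_R Z²/n² ⇒ n² = E_R Z²/(−E_n) = 13.61 × 7² / 8.233 ≈ 81.00
n = 9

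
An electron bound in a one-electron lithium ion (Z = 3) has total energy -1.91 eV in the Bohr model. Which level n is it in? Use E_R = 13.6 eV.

E_n = −E_R Z²/n² ⇒ n² = E_R Z²/(−E_n) = 13.6 × 3² / 1.91 ≈ 64.08
n = 8

8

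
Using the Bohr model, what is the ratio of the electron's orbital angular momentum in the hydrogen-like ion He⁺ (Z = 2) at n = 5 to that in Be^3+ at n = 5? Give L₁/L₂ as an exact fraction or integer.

1

L = nℏ is independent of Z.
L₁/L₂ = n₁/n₂ = 5/5 = 1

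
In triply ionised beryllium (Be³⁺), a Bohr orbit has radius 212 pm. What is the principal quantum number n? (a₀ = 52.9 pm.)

4

r_n = n²a₀/Z ⇒ n² = rZ/a₀ = 212 × 4 / 52.9 ≈ 16.03
n = 4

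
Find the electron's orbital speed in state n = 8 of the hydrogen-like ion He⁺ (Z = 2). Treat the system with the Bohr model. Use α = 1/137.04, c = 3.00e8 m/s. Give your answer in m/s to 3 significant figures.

v_n = Zαc/n = 2 × 0.00730 × 3.00e8 / 8
    = 5.47e5 m/s

5.47e5 m/s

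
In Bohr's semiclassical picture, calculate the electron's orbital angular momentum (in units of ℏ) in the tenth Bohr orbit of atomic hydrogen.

10

L_n = nℏ, so L/ℏ = n = 10.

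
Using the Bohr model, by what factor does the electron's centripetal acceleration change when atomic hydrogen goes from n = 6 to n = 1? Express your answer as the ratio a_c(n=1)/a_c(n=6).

a_c ∝ Z^3 · n^-4; with Z fixed, a_c ∝ n^-4.
a_c(n=1)/a_c(n=6) = (1/6)^-4 = 1296

1296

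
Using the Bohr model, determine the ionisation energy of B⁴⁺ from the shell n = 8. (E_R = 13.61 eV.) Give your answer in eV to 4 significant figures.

E_n = −E_R·Z²/n² = −13.61 × 5²/8² eV = -5.316 eV
Ionisation energy = −E_n = 5.316 eV

5.316 eV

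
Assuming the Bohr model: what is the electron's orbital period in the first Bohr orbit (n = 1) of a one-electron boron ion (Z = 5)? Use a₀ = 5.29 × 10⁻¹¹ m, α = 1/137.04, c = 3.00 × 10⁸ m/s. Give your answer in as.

6.07 as

r = n²a₀/Z = 1²·5.29 × 10⁻¹¹/5 = 1.06 × 10⁻¹¹ m
v = Zαc/n = 5·0.00730·3.00 × 10⁸/1 = 1.09 × 10⁷ m/s
T = 2πr/v = 6.07 × 10⁻¹⁸ s = 6.07 as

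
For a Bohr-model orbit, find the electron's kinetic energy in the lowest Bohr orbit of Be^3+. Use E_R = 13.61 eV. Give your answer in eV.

217.8 eV

For a Coulomb orbit the virial theorem gives K = −E_n.
E_n = −E_R·Z²/n², so K = E_R·Z²/n² = 13.61 × 4²/1² = 217.8 eV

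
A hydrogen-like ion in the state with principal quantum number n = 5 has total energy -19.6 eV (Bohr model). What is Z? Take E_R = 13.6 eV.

6

E_n = −E_R Z²/n² ⇒ Z² = −E_n n²/E_R = 19.6 × 5² / 13.6 ≈ 36.03
Z = 6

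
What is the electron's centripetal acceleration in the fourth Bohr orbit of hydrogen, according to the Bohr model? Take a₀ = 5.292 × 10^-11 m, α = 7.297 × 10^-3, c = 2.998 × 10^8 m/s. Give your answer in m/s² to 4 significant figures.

r = n²a₀/Z = 8.467 × 10^-10 m, v = Zαc/n = 5.469 × 10^5 m/s
a = v²/r = (5.469 × 10^5)² / 8.467 × 10^-10 = 3.533 × 10^20 m/s²

3.533 × 10^20 m/s²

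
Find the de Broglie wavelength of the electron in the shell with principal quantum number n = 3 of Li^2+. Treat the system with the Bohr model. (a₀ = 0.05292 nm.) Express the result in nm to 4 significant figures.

The Bohr quantisation condition is nλ = 2πr_n.
r_n = n²a₀/Z = 0.1588 nm
λ = 2πr_n/n = 2π·0.1588/3 = 0.3325 nm

0.3325 nm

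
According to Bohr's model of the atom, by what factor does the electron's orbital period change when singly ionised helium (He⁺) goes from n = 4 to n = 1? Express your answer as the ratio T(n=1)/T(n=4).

T ∝ Z^-2 · n^3; with Z fixed, T ∝ n^3.
T(n=1)/T(n=4) = (1/4)^3 = 1/64

1/64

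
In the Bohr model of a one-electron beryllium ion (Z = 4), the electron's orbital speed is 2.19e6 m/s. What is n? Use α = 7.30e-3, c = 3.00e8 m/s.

4

v_n = Zαc/n ⇒ n = Zαc/v = 4 × 0.00730 × 3.00e8 / 2.19e6 ≈ 4.00
n = 4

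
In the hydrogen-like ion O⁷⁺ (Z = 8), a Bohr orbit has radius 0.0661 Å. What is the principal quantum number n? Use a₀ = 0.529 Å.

1

r_n = n²a₀/Z ⇒ n² = rZ/a₀ = 0.0661 × 8 / 0.529 ≈ 1.00
n = 1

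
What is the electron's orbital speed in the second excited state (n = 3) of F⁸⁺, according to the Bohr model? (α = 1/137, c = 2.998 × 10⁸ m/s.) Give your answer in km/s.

6565 km/s

v_n = Zαc/n = 9 × 0.007299 × 2.998 × 10⁸ / 3
    = 6565 km/s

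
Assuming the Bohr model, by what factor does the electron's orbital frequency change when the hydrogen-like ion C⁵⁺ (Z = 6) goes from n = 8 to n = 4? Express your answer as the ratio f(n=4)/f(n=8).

8

f ∝ Z^2 · n^-3; with Z fixed, f ∝ n^-3.
f(n=4)/f(n=8) = (4/8)^-3 = 8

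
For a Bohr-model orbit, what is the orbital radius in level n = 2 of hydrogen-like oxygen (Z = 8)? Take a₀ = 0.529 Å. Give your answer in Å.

0.265 Å

r_n = n²a₀/Z = 2² × 0.529 / 8
    = 4 × 0.529 / 8 = 0.265 Å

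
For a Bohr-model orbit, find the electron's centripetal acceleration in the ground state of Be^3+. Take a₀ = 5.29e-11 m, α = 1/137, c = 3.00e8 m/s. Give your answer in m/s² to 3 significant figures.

5.80e24 m/s²

r = n²a₀/Z = 1.32e-11 m, v = Zαc/n = 8.76e6 m/s
a = v²/r = (8.76e6)² / 1.32e-11 = 5.80e24 m/s²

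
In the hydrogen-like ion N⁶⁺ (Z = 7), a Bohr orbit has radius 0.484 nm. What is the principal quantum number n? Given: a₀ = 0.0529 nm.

8

r_n = n²a₀/Z ⇒ n² = rZ/a₀ = 0.484 × 7 / 0.0529 ≈ 64.05
n = 8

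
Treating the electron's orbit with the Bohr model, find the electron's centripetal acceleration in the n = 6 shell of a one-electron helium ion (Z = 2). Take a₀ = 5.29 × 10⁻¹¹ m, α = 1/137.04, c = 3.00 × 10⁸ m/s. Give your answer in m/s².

5.59 × 10²⁰ m/s²

r = n²a₀/Z = 9.52 × 10⁻¹⁰ m, v = Zαc/n = 7.30 × 10⁵ m/s
a = v²/r = (7.30 × 10⁵)² / 9.52 × 10⁻¹⁰ = 5.59 × 10²⁰ m/s²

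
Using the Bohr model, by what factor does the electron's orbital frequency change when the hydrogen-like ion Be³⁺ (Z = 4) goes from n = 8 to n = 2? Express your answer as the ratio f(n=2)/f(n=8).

f ∝ Z^2 · n^-3; with Z fixed, f ∝ n^-3.
f(n=2)/f(n=8) = (2/8)^-3 = 64

64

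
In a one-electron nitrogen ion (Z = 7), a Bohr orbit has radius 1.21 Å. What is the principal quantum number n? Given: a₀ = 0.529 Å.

4

r_n = n²a₀/Z ⇒ n² = rZ/a₀ = 1.21 × 7 / 0.529 ≈ 16.01
n = 4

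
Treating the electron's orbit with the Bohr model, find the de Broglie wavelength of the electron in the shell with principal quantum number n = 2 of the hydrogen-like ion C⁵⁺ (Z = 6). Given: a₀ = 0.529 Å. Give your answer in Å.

The Bohr quantisation condition is nλ = 2πr_n.
r_n = n²a₀/Z = 0.353 Å
λ = 2πr_n/n = 2π·0.353/2 = 1.11 Å

1.11 Å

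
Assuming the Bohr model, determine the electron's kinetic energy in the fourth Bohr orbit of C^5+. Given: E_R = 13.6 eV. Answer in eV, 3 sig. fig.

For a Coulomb orbit the virial theorem gives K = −E_n.
E_n = −E_R·Z²/n², so K = E_R·Z²/n² = 13.6 × 6²/4² = 30.6 eV

30.6 eV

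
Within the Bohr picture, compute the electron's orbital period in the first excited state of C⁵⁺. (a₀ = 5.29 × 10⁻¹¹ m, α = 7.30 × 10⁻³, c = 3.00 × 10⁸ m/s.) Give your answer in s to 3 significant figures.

3.37 × 10⁻¹⁷ s

r = n²a₀/Z = 2²·5.29 × 10⁻¹¹/6 = 3.53 × 10⁻¹¹ m
v = Zαc/n = 6·0.00730·3.00 × 10⁸/2 = 6.57 × 10⁶ m/s
T = 2πr/v = 3.37 × 10⁻¹⁷ s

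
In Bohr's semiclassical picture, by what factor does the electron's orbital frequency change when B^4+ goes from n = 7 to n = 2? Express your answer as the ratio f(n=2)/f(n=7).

f ∝ Z^2 · n^-3; with Z fixed, f ∝ n^-3.
f(n=2)/f(n=7) = (2/7)^-3 = 343/8

343/8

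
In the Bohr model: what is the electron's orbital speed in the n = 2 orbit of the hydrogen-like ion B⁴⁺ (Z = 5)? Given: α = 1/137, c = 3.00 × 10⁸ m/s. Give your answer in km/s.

5470 km/s

v_n = Zαc/n = 5 × 0.00730 × 3.00 × 10⁸ / 2
    = 5470 km/s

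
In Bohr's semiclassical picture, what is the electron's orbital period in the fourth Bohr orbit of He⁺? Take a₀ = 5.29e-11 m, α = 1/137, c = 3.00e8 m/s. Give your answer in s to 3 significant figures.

r = n²a₀/Z = 4²·5.29e-11/2 = 4.23e-10 m
v = Zαc/n = 2·0.00730·3.00e8/4 = 1.09e6 m/s
T = 2πr/v = 2.43e-15 s

2.43e-15 s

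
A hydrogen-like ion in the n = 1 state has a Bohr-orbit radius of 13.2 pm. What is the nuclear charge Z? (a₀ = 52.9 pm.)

4

r_n = n²a₀/Z ⇒ Z = n²a₀/r = 1² × 52.9 / 13.2 ≈ 4.01
Z = 4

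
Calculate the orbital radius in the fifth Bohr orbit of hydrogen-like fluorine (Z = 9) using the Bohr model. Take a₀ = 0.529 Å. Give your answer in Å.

r_n = n²a₀/Z = 5² × 0.529 / 9
    = 25 × 0.529 / 9 = 1.47 Å

1.47 Å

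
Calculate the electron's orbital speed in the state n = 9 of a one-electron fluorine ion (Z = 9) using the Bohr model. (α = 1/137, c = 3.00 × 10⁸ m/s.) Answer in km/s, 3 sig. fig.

v_n = Zαc/n = 9 × 0.00730 × 3.00 × 10⁸ / 9
    = 2190 km/s

2190 km/s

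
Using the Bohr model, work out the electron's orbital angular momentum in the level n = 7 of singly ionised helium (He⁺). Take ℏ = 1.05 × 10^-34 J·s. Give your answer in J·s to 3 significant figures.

L_n = nℏ = 7 × 1.05 × 10^-34 = 7.35 × 10^-34 J·s

7.35 × 10^-34 J·s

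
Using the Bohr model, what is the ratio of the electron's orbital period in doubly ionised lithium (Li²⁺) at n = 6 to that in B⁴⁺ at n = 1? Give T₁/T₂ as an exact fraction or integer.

600

T ∝ Z^-2 · n^3
T₁/T₂ = (3/5)^-2 · (6/1)^3 = 600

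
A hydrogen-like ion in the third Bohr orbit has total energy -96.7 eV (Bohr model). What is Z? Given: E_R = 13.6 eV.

E_n = −E_R Z²/n² ⇒ Z² = −E_n n²/E_R = 96.7 × 3² / 13.6 ≈ 63.99
Z = 8

8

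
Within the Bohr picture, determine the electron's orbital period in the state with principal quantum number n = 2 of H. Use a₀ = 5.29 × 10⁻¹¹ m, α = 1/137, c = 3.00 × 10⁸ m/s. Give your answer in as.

1210 as

r = n²a₀/Z = 2²·5.29 × 10⁻¹¹/1 = 2.12 × 10⁻¹⁰ m
v = Zαc/n = 1·0.00730·3.00 × 10⁸/2 = 1.09 × 10⁶ m/s
T = 2πr/v = 1.21 × 10⁻¹⁵ s = 1210 as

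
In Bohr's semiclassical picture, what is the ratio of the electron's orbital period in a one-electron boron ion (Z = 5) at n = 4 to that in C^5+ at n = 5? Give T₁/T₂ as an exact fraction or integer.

2304/3125

T ∝ Z^-2 · n^3
T₁/T₂ = (5/6)^-2 · (4/5)^3 = 2304/3125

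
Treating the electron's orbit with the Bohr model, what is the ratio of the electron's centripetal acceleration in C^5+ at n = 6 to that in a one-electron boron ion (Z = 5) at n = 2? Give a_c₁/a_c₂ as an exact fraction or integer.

8/375

a_c ∝ Z^3 · n^-4
a_c₁/a_c₂ = (6/5)^3 · (6/2)^-4 = 8/375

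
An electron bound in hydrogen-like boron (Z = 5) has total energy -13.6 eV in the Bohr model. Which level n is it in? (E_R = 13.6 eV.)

E_n = −E_R Z²/n² ⇒ n² = E_R Z²/(−E_n) = 13.6 × 5² / 13.6 ≈ 25.00
n = 5

5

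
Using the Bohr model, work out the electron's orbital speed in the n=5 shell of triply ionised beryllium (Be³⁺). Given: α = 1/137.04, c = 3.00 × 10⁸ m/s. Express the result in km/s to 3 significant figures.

1750 km/s

v_n = Zαc/n = 4 × 0.00730 × 3.00 × 10⁸ / 5
    = 1750 km/s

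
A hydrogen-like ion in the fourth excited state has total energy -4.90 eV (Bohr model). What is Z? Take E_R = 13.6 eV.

3

E_n = −E_R Z²/n² ⇒ Z² = −E_n n²/E_R = 4.90 × 5² / 13.6 ≈ 9.01
Z = 3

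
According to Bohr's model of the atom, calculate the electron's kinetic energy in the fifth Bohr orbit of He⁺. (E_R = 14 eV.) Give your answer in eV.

For a Coulomb orbit the virial theorem gives K = −E_n.
E_n = −E_R·Z²/n², so K = E_R·Z²/n² = 14 × 2²/5² = 2.2 eV

2.2 eV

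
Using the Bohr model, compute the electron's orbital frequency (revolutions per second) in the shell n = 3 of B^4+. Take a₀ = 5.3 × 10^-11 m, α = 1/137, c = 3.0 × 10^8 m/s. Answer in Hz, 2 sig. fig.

r = n²a₀/Z = 9.5 × 10^-11 m, v = Zαc/n = 3.6 × 10^6 m/s
f = v/(2πr) = 6.1 × 10^15 Hz

6.1 × 10^15 Hz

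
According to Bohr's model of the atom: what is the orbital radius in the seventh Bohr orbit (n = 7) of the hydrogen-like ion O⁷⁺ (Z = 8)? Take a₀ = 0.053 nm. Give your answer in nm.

0.32 nm

r_n = n²a₀/Z = 7² × 0.053 / 8
    = 49 × 0.053 / 8 = 0.32 nm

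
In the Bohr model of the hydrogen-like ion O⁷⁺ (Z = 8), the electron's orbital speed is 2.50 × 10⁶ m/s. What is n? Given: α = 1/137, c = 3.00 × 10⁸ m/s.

7

v_n = Zαc/n ⇒ n = Zαc/v = 8 × 0.00730 × 3.00 × 10⁸ / 2.50 × 10⁶ ≈ 7.01
n = 7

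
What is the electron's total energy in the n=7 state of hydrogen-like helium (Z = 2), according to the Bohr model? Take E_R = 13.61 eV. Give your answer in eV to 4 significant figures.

-1.111 eV

E_n = −E_R·Z²/n² = −13.61 × 2²/7² = -1.111 eV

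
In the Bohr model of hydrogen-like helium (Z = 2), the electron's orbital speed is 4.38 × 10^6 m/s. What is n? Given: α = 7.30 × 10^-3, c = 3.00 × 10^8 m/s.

v_n = Zαc/n ⇒ n = Zαc/v = 2 × 0.00730 × 3.00 × 10^8 / 4.38 × 10^6 ≈ 1.00
n = 1

1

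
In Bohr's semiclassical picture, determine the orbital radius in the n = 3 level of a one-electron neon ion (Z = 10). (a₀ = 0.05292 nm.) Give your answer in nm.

0.04763 nm

r_n = n²a₀/Z = 3² × 0.05292 / 10
    = 9 × 0.05292 / 10 = 0.04763 nm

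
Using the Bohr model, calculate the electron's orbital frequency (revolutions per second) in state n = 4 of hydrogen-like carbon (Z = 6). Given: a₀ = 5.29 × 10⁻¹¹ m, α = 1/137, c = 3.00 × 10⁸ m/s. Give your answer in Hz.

r = n²a₀/Z = 1.41 × 10⁻¹⁰ m, v = Zαc/n = 3.28 × 10⁶ m/s
f = v/(2πr) = 3.71 × 10¹⁵ Hz

3.71 × 10¹⁵ Hz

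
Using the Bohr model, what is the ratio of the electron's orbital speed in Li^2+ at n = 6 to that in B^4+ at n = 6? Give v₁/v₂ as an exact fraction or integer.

3/5

v ∝ Z^1 · n^-1
v₁/v₂ = (3/5)^1 · (6/6)^-1 = 3/5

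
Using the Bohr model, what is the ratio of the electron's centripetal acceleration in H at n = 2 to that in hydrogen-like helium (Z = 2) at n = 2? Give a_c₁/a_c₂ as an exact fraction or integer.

a_c ∝ Z^3 · n^-4
a_c₁/a_c₂ = (1/2)^3 · (2/2)^-4 = 1/8

1/8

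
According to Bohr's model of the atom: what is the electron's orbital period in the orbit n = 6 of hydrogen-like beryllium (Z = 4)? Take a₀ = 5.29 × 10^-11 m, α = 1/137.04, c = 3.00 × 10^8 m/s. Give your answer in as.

2050 as

r = n²a₀/Z = 6²·5.29 × 10^-11/4 = 4.76 × 10^-10 m
v = Zαc/n = 4·0.00730·3.00 × 10^8/6 = 1.46 × 10^6 m/s
T = 2πr/v = 2.05 × 10^-15 s = 2050 as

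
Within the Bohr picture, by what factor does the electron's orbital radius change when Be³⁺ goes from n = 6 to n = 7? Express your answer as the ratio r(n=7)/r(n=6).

r ∝ Z^-1 · n^2; with Z fixed, r ∝ n^2.
r(n=7)/r(n=6) = (7/6)^2 = 49/36

49/36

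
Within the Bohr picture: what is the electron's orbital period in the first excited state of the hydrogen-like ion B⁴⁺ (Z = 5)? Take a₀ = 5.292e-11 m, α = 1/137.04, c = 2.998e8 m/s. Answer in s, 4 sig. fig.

r = n²a₀/Z = 2²·5.292e-11/5 = 4.234e-11 m
v = Zαc/n = 5·0.007297·2.998e8/2 = 5.469e6 m/s
T = 2πr/v = 4.864e-17 s

4.864e-17 s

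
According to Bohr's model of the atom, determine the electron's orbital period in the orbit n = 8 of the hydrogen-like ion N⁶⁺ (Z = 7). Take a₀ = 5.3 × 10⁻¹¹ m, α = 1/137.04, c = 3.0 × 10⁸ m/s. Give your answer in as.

1600 as

r = n²a₀/Z = 8²·5.3 × 10⁻¹¹/7 = 4.8 × 10⁻¹⁰ m
v = Zαc/n = 7·0.0073·3.0 × 10⁸/8 = 1.9 × 10⁶ m/s
T = 2πr/v = 1.6 × 10⁻¹⁵ s = 1600 as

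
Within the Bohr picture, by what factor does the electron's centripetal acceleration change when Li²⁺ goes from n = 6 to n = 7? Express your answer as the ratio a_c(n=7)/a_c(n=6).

1296/2401

a_c ∝ Z^3 · n^-4; with Z fixed, a_c ∝ n^-4.
a_c(n=7)/a_c(n=6) = (7/6)^-4 = 1296/2401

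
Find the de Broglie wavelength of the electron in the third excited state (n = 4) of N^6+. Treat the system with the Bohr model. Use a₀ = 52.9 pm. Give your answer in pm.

190 pm

The Bohr quantisation condition is nλ = 2πr_n.
r_n = n²a₀/Z = 121 pm
λ = 2πr_n/n = 2π·121/4 = 190 pm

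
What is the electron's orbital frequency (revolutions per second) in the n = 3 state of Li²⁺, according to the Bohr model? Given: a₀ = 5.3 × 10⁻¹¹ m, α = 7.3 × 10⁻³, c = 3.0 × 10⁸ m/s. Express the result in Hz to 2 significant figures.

r = n²a₀/Z = 1.6 × 10⁻¹⁰ m, v = Zαc/n = 2.2 × 10⁶ m/s
f = v/(2πr) = 2.2 × 10¹⁵ Hz

2.2 × 10¹⁵ Hz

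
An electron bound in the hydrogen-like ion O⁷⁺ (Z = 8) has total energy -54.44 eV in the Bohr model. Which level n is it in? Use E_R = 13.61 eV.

4

E_n = −E_R Z²/n² ⇒ n² = E_R Z²/(−E_n) = 13.61 × 8² / 54.44 ≈ 16.00
n = 4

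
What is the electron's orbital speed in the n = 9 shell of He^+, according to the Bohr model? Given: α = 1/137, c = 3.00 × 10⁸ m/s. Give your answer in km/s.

v_n = Zαc/n = 2 × 0.00730 × 3.00 × 10⁸ / 9
    = 487 km/s

487 km/s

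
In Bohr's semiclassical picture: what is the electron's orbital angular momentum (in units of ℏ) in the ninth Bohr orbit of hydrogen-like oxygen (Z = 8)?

L_n = nℏ, so L/ℏ = n = 9.

9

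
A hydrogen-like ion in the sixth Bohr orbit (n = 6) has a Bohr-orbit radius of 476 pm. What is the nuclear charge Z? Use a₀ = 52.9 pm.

4

r_n = n²a₀/Z ⇒ Z = n²a₀/r = 6² × 52.9 / 476 ≈ 4.00
Z = 4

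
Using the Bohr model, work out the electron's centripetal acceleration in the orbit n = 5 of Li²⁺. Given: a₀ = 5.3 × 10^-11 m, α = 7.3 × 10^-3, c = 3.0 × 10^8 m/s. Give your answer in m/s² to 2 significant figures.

r = n²a₀/Z = 4.4 × 10^-10 m, v = Zαc/n = 1.3 × 10^6 m/s
a = v²/r = (1.3 × 10^6)² / 4.4 × 10^-10 = 3.9 × 10^21 m/s²

3.9 × 10^21 m/s²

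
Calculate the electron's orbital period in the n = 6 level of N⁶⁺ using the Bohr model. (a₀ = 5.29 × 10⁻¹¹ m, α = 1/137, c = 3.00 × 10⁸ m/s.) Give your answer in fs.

0.669 fs

r = n²a₀/Z = 6²·5.29 × 10⁻¹¹/7 = 2.72 × 10⁻¹⁰ m
v = Zαc/n = 7·0.00730·3.00 × 10⁸/6 = 2.55 × 10⁶ m/s
T = 2πr/v = 6.69 × 10⁻¹⁶ s = 0.669 fs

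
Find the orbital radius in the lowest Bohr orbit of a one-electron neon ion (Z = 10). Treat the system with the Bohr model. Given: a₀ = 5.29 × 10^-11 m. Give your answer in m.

5.29 × 10^-12 m

r_n = n²a₀/Z = 1² × 5.29 × 10^-11 / 10
    = 1 × 5.29 × 10^-11 / 10 = 5.29 × 10^-12 m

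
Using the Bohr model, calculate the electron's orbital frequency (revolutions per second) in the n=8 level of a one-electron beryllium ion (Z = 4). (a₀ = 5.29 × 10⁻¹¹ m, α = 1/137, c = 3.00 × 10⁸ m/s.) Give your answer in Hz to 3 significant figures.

r = n²a₀/Z = 8.46 × 10⁻¹⁰ m, v = Zαc/n = 1.09 × 10⁶ m/s
f = v/(2πr) = 2.06 × 10¹⁴ Hz

2.06 × 10¹⁴ Hz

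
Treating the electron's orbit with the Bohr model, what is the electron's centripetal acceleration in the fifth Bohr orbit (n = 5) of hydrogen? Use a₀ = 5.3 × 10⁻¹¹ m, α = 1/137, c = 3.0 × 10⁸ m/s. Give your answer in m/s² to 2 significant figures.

r = n²a₀/Z = 1.3 × 10⁻⁹ m, v = Zαc/n = 4.4 × 10⁵ m/s
a = v²/r = (4.4 × 10⁵)² / 1.3 × 10⁻⁹ = 1.4 × 10²⁰ m/s²

1.4 × 10²⁰ m/s²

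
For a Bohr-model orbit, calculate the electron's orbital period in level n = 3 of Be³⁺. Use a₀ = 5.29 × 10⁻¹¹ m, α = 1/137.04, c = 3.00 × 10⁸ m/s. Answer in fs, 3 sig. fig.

r = n²a₀/Z = 3²·5.29 × 10⁻¹¹/4 = 1.19 × 10⁻¹⁰ m
v = Zαc/n = 4·0.00730·3.00 × 10⁸/3 = 2.92 × 10⁶ m/s
T = 2πr/v = 2.56 × 10⁻¹⁶ s = 0.256 fs

0.256 fs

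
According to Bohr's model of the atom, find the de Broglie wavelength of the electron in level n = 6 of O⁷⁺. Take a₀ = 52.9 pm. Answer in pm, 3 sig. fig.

The Bohr quantisation condition is nλ = 2πr_n.
r_n = n²a₀/Z = 238 pm
λ = 2πr_n/n = 2π·238/6 = 249 pm

249 pm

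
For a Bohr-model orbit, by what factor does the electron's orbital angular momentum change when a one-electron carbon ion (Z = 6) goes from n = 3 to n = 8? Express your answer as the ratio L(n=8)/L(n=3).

L = nℏ depends only on n, so L ∝ n.
L(n=8)/L(n=3) = (8/3)^1 = 8/3

8/3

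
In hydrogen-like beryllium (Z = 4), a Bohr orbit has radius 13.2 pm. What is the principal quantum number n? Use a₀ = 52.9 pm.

r_n = n²a₀/Z ⇒ n² = rZ/a₀ = 13.2 × 4 / 52.9 ≈ 1.00
n = 1

1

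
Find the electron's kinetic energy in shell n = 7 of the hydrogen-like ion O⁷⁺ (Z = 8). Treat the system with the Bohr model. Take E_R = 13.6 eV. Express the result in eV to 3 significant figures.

For a Coulomb orbit the virial theorem gives K = −E_n.
E_n = −E_R·Z²/n², so K = E_R·Z²/n² = 13.6 × 8²/7² = 17.8 eV

17.8 eV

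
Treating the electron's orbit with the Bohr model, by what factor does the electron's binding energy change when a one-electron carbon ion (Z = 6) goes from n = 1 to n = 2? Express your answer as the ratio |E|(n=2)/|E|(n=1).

|E| ∝ Z^2 · n^-2; with Z fixed, |E| ∝ n^-2.
|E|(n=2)/|E|(n=1) = (2/1)^-2 = 1/4

1/4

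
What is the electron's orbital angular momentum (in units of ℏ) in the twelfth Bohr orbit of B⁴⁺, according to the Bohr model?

12

L_n = nℏ, so L/ℏ = n = 12.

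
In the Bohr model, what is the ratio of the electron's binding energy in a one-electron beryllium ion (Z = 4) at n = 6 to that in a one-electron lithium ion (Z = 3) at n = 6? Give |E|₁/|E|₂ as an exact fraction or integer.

|E| ∝ Z^2 · n^-2
|E|₁/|E|₂ = (4/3)^2 · (6/6)^-2 = 16/9

16/9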